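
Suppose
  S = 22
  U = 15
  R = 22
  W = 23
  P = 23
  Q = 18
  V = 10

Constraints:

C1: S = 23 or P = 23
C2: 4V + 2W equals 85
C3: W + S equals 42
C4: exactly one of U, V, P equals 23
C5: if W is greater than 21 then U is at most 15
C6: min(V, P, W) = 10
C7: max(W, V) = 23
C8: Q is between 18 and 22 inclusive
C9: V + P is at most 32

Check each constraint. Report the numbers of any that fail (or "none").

Violated: 2, 3, and 9.

C1: S = 22 ≠ 23, but P = 23 = 23 (second disjunct) — holds.
C2: 4V + 2W = 4(10) + 2(23) = 86, not 85 — does not hold.
C3: W + S = 23 + 22 = 45, not 42 — does not hold.
C4: U=15, V=10, P=23; 1 of them equals 23 — holds.
C5: W = 23 > 21, so we need U ≤ 15; U = 15 ≤ 15 — holds.
C6: min(10, 23, 23) = 10 — holds.
C7: max(23, 10) = 23 — holds.
C8: Q = 18 lies in [18, 22] — holds.
C9: V + P = 10 + 23 = 33; 33 > 32, bound 32 not met — does not hold.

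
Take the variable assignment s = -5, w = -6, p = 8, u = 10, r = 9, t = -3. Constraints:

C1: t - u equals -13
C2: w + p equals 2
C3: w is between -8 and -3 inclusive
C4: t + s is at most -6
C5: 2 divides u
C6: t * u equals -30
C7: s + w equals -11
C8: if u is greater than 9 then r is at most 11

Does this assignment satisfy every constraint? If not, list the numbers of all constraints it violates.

C1: t - u = -3 - 10 = -13  ✓
C2: w + p = -6 + 8 = 2  ✓
C3: w = -6 lies in [-8, -3]  ✓
C4: t + s = -3 + (-5) = -8; -8 ≤ -6  ✓
C5: 10 / 2 = 5, so 2 divides 10  ✓
C6: t * u = -3 * 10 = -30  ✓
C7: s + w = -5 + (-6) = -11  ✓
C8: u = 10 > 9, so we need r ≤ 11; r = 9 ≤ 11  ✓

None — every constraint holds.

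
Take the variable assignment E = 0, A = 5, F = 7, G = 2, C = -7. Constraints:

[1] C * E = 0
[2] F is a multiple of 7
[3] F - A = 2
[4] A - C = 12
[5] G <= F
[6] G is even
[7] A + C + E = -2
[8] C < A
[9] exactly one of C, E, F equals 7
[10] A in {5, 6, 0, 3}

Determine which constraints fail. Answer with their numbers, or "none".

[1] C * E = -7 * 0 = 0 — satisfied.
[2] 7 / 7 = 1, so 7 divides 7 — satisfied.
[3] F - A = 7 - 5 = 2 — satisfied.
[4] A - C = 5 - (-7) = 12 — satisfied.
[5] G = 2, F = 7; 2 ≤ 7 — satisfied.
[6] G = 2 is even — satisfied.
[7] A + C + E = 5 + (-7) + 0 = -2 — satisfied.
[8] C = -7, A = 5; -7 < 5 — satisfied.
[9] C=-7, E=0, F=7; 1 of them equals 7 — satisfied.
[10] A = 5 is in {5, 6, 0, 3} — satisfied.

None — every constraint holds.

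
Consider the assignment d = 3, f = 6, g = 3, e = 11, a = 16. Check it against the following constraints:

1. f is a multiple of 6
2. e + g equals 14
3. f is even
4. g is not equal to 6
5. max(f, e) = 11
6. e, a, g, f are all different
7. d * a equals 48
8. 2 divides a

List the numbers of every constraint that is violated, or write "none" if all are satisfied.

No violations.

1. 6 / 6 = 1, so 6 divides 6 — holds.
2. e + g = 11 + 3 = 14 — holds.
3. f = 6 is even — holds.
4. g = 3, and 3 ≠ 6 — holds.
5. max(6, 11) = 11 — holds.
6. values 11, 16, 3, 6 are pairwise distinct — holds.
7. d * a = 3 * 16 = 48 — holds.
8. 16 / 2 = 8, so 2 divides 16 — holds.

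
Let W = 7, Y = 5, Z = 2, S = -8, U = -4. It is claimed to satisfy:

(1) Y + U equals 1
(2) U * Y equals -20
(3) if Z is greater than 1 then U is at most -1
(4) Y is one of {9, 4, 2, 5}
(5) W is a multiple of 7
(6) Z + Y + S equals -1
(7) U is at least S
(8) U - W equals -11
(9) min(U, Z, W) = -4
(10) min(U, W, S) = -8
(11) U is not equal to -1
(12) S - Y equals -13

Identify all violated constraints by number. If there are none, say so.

(1) Y + U = 5 + (-4) = 1 — OK.
(2) U * Y = -4 * 5 = -20 — OK.
(3) Z = 2 > 1, so we need U ≤ -1; U = -4 ≤ -1 — OK.
(4) Y = 5 is in {9, 4, 2, 5} — OK.
(5) 7 / 7 = 1, so 7 divides 7 — OK.
(6) Z + Y + S = 2 + 5 + (-8) = -1 — OK.
(7) U = -4, S = -8; -4 ≥ -8 — OK.
(8) U - W = -4 - 7 = -11 — OK.
(9) min(-4, 2, 7) = -4 — OK.
(10) min(-4, 7, -8) = -8 — OK.
(11) U = -4, and -4 ≠ -1 — OK.
(12) S - Y = -8 - 5 = -13 — OK.

None — every constraint holds.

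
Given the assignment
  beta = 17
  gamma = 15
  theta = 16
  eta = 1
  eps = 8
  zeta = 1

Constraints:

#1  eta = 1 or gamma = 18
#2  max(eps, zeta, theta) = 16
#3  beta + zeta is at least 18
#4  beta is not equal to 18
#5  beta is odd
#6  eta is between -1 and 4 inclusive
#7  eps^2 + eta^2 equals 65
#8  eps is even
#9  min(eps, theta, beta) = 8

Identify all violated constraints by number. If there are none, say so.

None — every constraint holds.

#1 eta = 1 = 1 (first disjunct)  holds
#2 max(8, 1, 16) = 16  holds
#3 beta + zeta = 17 + 1 = 18; 18 ≥ 18  holds
#4 beta = 17, and 17 ≠ 18  holds
#5 beta = 17 is odd  holds
#6 eta = 1 lies in [-1, 4]  holds
#7 eps^2 + eta^2 = 8^2 + 1^2 = 64 + 1 = 65  holds
#8 eps = 8 is even  holds
#9 min(8, 16, 17) = 8  holds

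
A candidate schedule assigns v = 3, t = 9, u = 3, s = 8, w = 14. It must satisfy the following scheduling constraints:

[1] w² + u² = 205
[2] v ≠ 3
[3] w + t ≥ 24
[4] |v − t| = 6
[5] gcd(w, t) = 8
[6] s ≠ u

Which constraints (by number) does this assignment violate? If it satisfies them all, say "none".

Violated: 2, 3, and 5.

[1] w² + u² = 14² + 3² = 196 + 9 = 205 — OK.
[2] v = 3, but 3 is required to differ — violated.
[3] w + t = 14 + 9 = 23; 23 < 24, bound 24 not met — violated.
[4] |3 − 9| = 6 — OK.
[5] gcd(14, 9) = 1, not 8 — violated.
[6] s = 8, u = 3; distinct — OK.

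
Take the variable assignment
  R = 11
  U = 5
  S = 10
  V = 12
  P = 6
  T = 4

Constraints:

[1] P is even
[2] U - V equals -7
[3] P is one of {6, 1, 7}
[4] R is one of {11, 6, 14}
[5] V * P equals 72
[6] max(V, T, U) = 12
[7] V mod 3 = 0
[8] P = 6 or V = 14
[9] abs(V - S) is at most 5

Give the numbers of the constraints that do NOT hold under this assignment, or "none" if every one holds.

[1] P = 6 is even — holds.
[2] U - V = 5 - 12 = -7 — holds.
[3] P = 6 is in {6, 1, 7} — holds.
[4] R = 11 is in {11, 6, 14} — holds.
[5] V * P = 12 * 6 = 72 — holds.
[6] max(12, 4, 5) = 12 — holds.
[7] 12 mod 3 = 0 — holds.
[8] P = 6 = 6 (first disjunct) — holds.
[9] abs(12 - 10) = 2; 2 ≤ 5 — holds.

None — every constraint holds.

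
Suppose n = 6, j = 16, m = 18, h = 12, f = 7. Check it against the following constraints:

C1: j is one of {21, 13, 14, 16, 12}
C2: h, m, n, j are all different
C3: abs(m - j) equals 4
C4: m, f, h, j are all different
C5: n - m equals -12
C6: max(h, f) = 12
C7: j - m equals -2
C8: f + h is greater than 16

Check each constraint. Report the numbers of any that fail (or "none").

No — constraint 3 is not satisfied.

C1: j = 16 is in {21, 13, 14, 16, 12}  ✔
C2: values 12, 18, 6, 16 are pairwise distinct  ✔
C3: abs(18 - 16) = 2, not 4  ✘
C4: values 18, 7, 12, 16 are pairwise distinct  ✔
C5: n - m = 6 - 18 = -12  ✔
C6: max(12, 7) = 12  ✔
C7: j - m = 16 - 18 = -2  ✔
C8: f + h = 7 + 12 = 19; 19 > 16  ✔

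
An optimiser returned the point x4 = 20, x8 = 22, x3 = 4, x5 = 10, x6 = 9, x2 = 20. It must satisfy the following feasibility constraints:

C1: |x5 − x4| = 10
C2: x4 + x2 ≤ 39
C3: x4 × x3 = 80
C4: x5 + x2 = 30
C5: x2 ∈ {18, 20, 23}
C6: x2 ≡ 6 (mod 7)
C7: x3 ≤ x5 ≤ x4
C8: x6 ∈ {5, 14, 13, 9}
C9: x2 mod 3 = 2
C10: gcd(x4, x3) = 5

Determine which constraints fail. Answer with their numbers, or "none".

C1: |10 − 20| = 10  holds
C2: x4 + x2 = 20 + 20 = 40; 40 > 39, bound 39 not met  fails
C3: x4 × x3 = 20 × 4 = 80  holds
C4: x5 + x2 = 10 + 20 = 30  holds
C5: x2 = 20 is in {18, 20, 23}  holds
C6: 20 mod 7 = 6  holds
C7: values 4 ≤ 10 ≤ 20  holds
C8: x6 = 9 is in {5, 14, 13, 9}  holds
C9: 20 mod 3 = 2  holds
C10: gcd(20, 4) = 4, not 5  fails

Constraints 2 and 10 do not hold.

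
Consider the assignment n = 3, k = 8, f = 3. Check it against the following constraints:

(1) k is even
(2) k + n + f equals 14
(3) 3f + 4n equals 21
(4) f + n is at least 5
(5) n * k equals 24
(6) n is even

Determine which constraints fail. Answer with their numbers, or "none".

(1) k = 8 is even  yes
(2) k + n + f = 8 + 3 + 3 = 14  yes
(3) 3f + 4n = 3(3) + 4(3) = 21  yes
(4) f + n = 3 + 3 = 6; 6 ≥ 5  yes
(5) n * k = 3 * 8 = 24  yes
(6) n = 3 is odd  no

No — constraint 6 is not satisfied.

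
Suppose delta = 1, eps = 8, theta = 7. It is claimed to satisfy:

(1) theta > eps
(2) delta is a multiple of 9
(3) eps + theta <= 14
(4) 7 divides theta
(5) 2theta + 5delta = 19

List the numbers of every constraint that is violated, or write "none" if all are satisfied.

Constraints 1, 2, 3 do not hold.

(1) theta = 7, eps = 8; 7 ≤ 8 (want >) — violated.
(2) 1 = 9*0 + 1, so 9 does not divide 1 — violated.
(3) eps + theta = 8 + 7 = 15; 15 > 14, bound 14 not met — violated.
(4) 7 / 7 = 1, so 7 divides 7 — satisfied.
(5) 2theta + 5delta = 2(7) + 5(1) = 19 — satisfied.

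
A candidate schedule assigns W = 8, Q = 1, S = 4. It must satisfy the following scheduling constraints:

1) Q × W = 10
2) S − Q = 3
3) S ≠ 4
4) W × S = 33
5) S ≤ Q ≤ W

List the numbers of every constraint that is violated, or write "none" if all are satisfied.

1) Q × W = 1 × 8 = 8, not 10  false
2) S − Q = 4 − 1 = 3  true
3) S = 4, but 4 is required to differ  false
4) W × S = 8 × 4 = 32, not 33  false
5) values 4, 1, 8; S = 4 is not ≤ Q = 1  false

The assignment fails constraints 1, 3, 4, and 5.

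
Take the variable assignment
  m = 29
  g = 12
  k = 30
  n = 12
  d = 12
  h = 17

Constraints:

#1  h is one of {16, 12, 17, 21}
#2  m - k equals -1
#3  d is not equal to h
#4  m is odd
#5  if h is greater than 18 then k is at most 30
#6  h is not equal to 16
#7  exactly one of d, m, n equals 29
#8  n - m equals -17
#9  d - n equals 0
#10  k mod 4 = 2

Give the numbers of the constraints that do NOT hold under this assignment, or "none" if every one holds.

#1 h = 17 is in {16, 12, 17, 21} — satisfied.
#2 m - k = 29 - 30 = -1 — satisfied.
#3 d = 12, h = 17; distinct — satisfied.
#4 m = 29 is odd — satisfied.
#5 h = 17, not > 18; antecedent false, conditional vacuously true — satisfied.
#6 h = 17, and 17 ≠ 16 — satisfied.
#7 d=12, m=29, n=12; 1 of them equals 29 — satisfied.
#8 n - m = 12 - 29 = -17 — satisfied.
#9 d - n = 12 - 12 = 0 — satisfied.
#10 30 mod 4 = 2 — satisfied.

The assignment satisfies every constraint.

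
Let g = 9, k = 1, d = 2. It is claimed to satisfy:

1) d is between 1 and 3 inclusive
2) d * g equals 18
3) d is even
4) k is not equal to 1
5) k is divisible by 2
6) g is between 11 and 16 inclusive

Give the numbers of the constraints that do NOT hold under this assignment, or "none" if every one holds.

The assignment fails constraints 4, 5, 6.

1) d = 2 lies in [1, 3]  OK
2) d * g = 2 * 9 = 18  OK
3) d = 2 is even  OK
4) k = 1, but 1 is required to differ  FAIL
5) 1 = 2*0 + 1, so 2 does not divide 1  FAIL
6) g = 9 is outside [11, 16]  FAIL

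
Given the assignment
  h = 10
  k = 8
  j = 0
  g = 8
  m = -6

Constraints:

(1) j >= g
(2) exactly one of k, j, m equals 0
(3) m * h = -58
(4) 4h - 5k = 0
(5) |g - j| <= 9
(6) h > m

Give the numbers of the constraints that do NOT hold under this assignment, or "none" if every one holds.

(1) j = 0, g = 8; 0 < 8 (want ≥) — violated.
(2) k=8, j=0, m=-6; 1 of them equals 0 — OK.
(3) m * h = -6 * 10 = -60, not -58 — violated.
(4) 4h - 5k = 4(10) - 5(8) = 0 — OK.
(5) |8 - 0| = 8; 8 ≤ 9 — OK.
(6) h = 10, m = -6; 10 > -6 — OK.

Violated: 1 and 3.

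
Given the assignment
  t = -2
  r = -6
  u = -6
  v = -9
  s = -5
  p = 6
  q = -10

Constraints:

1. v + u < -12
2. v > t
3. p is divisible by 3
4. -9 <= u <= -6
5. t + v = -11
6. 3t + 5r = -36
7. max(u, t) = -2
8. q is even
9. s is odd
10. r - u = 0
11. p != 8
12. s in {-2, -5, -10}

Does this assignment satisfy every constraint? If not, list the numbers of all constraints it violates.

Violated: 2.

1. v + u = -9 + (-6) = -15; -15 < -12  holds
2. v = -9, t = -2; -9 ≤ -2 (want >)  fails
3. 6 / 3 = 2, so 3 divides 6  holds
4. u = -6 lies in [-9, -6]  holds
5. t + v = -2 + (-9) = -11  holds
6. 3t + 5r = 3(-2) + 5(-6) = -36  holds
7. max(-6, -2) = -2  holds
8. q = -10 is even  holds
9. s = -5 is odd  holds
10. r - u = -6 - (-6) = 0  holds
11. p = 6, and 6 ≠ 8  holds
12. s = -5 is in {-2, -5, -10}  holds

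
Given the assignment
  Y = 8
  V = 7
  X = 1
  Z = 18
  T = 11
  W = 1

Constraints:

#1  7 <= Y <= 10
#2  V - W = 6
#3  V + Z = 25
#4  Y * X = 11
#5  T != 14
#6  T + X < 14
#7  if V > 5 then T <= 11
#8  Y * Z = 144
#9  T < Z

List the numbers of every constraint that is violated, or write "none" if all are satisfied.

#1 Y = 8 lies in [7, 10]  holds
#2 V - W = 7 - 1 = 6  holds
#3 V + Z = 7 + 18 = 25  holds
#4 Y * X = 8 * 1 = 8, not 11  fails
#5 T = 11, and 11 ≠ 14  holds
#6 T + X = 11 + 1 = 12; 12 < 14  holds
#7 V = 7 > 5, so we need T ≤ 11; T = 11 ≤ 11  holds
#8 Y * Z = 8 * 18 = 144  holds
#9 T = 11, Z = 18; 11 < 18  holds

Violated: 4.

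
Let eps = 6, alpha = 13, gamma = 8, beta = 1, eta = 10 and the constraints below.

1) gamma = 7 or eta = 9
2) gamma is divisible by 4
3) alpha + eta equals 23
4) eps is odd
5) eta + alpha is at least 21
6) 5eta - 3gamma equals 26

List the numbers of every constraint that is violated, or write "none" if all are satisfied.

Constraints 1 and 4 are violated.

1) gamma = 8 ≠ 7 and eta = 10 ≠ 9; both disjuncts false — violated.
2) 8 / 4 = 2, so 4 divides 8 — OK.
3) alpha + eta = 13 + 10 = 23 — OK.
4) eps = 6 is even — violated.
5) eta + alpha = 10 + 13 = 23; 23 ≥ 21 — OK.
6) 5eta - 3gamma = 5(10) - 3(8) = 26 — OK.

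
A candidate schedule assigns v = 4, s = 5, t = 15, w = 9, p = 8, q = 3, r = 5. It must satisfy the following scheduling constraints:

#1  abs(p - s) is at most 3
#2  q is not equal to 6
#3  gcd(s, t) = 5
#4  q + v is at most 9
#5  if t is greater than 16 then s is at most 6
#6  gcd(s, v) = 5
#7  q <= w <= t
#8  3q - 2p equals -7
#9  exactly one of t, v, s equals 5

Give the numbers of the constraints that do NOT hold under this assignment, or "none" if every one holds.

#1 abs(8 - 5) = 3; 3 ≤ 3 — OK.
#2 q = 3, and 3 ≠ 6 — OK.
#3 gcd(5, 15) = 5 — OK.
#4 q + v = 3 + 4 = 7; 7 ≤ 9 — OK.
#5 t = 15, not > 16; antecedent false, conditional vacuously true — OK.
#6 gcd(5, 4) = 1, not 5 — violated.
#7 values 3 <= 9 <= 15 — OK.
#8 3q - 2p = 3(3) - 2(8) = -7 — OK.
#9 t=15, v=4, s=5; 1 of them equals 5 — OK.

Constraint 6 does not hold.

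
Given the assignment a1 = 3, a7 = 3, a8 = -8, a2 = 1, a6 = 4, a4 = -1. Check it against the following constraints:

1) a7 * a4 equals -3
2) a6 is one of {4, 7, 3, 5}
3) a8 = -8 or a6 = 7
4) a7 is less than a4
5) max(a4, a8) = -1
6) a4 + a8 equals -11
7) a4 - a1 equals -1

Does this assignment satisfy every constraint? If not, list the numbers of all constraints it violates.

1) a7 * a4 = 3 * (-1) = -3  ✔
2) a6 = 4 is in {4, 7, 3, 5}  ✔
3) a8 = -8 = -8 (first disjunct)  ✔
4) a7 = 3, a4 = -1; 3 ≥ -1 (want <)  ✘
5) max(-1, -8) = -1  ✔
6) a4 + a8 = -1 + (-8) = -9, not -11  ✘
7) a4 - a1 = -1 - 3 = -4, not -1  ✘

The assignment fails constraints 4, 6, and 7.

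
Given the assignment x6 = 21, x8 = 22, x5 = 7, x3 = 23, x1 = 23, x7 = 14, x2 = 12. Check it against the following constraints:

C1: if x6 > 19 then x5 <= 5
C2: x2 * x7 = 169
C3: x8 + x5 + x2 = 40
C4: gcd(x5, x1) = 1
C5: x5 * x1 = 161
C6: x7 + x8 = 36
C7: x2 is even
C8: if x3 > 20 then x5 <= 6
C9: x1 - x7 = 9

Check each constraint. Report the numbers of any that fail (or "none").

Constraints 1, 2, 3, and 8 do not hold.

C1: x6 = 21 > 19, so we need x5 ≤ 5; but x5 = 7 > 5 — violated.
C2: x2 * x7 = 12 * 14 = 168, not 169 — violated.
C3: x8 + x5 + x2 = 22 + 7 + 12 = 41, not 40 — violated.
C4: gcd(7, 23) = 1 — satisfied.
C5: x5 * x1 = 7 * 23 = 161 — satisfied.
C6: x7 + x8 = 14 + 22 = 36 — satisfied.
C7: x2 = 12 is even — satisfied.
C8: x3 = 23 > 20, so we need x5 ≤ 6; but x5 = 7 > 6 — violated.
C9: x1 - x7 = 23 - 14 = 9 — satisfied.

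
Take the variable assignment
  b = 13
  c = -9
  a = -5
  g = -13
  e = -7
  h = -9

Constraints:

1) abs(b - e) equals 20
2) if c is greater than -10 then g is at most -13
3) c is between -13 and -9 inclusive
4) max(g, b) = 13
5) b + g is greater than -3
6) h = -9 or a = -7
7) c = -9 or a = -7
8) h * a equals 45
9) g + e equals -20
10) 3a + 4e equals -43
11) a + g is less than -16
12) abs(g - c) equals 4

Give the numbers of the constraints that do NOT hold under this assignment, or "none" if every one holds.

None — every constraint holds.

1) abs(13 - (-7)) = 20 — holds.
2) c = -9 > -10, so we need g ≤ -13; g = -13 ≤ -13 — holds.
3) c = -9 lies in [-13, -9] — holds.
4) max(-13, 13) = 13 — holds.
5) b + g = 13 + (-13) = 0; 0 > -3 — holds.
6) h = -9 = -9 (first disjunct) — holds.
7) c = -9 = -9 (first disjunct) — holds.
8) h * a = -9 * (-5) = 45 — holds.
9) g + e = -13 + (-7) = -20 — holds.
10) 3a + 4e = 3(-5) + 4(-7) = -43 — holds.
11) a + g = -5 + (-13) = -18; -18 < -16 — holds.
12) abs(-13 - (-9)) = 4 — holds.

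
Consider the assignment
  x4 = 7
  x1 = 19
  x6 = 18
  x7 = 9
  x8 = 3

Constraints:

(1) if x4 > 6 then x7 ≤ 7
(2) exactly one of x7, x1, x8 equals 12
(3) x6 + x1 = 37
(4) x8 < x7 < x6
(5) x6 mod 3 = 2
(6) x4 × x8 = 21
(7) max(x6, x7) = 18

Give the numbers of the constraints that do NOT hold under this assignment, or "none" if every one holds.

(1) x4 = 7 > 6, so we need x7 ≤ 7; but x7 = 9 > 7 — violated.
(2) x7=9, x1=19, x8=3; 0 of them equal 12, not exactly one — violated.
(3) x6 + x1 = 18 + 19 = 37 — OK.
(4) values 3 < 9 < 18 — OK.
(5) 18 mod 3 = 0, not 2 — violated.
(6) x4 × x8 = 7 × 3 = 21 — OK.
(7) max(18, 9) = 18 — OK.

No — constraints 1, 2, and 5 are not satisfied.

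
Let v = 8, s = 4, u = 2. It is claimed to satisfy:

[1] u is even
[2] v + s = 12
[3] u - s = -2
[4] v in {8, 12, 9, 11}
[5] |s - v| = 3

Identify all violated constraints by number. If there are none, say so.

[1] u = 2 is even  true
[2] v + s = 8 + 4 = 12  true
[3] u - s = 2 - 4 = -2  true
[4] v = 8 is in {8, 12, 9, 11}  true
[5] |4 - 8| = 4, not 3  false

No — constraint 5 is not satisfied.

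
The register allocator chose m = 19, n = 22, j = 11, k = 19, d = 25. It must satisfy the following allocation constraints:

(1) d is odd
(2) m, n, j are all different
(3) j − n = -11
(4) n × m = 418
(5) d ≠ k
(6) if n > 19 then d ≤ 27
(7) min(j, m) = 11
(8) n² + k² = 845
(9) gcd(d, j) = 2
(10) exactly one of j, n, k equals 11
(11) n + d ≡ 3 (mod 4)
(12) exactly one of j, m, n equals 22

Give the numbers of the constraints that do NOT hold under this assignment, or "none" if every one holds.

No — constraint 9 is not satisfied.

(1) d = 25 is odd  OK
(2) values 19, 22, 11 are pairwise distinct  OK
(3) j − n = 11 − 22 = -11  OK
(4) n × m = 22 × 19 = 418  OK
(5) d = 25, k = 19; distinct  OK
(6) n = 22 > 19, so we need d ≤ 27; d = 25 ≤ 27  OK
(7) min(11, 19) = 11  OK
(8) n² + k² = 22² + 19² = 484 + 361 = 845  OK
(9) gcd(25, 11) = 1, not 2  FAIL
(10) j=11, n=22, k=19; 1 of them equals 11  OK
(11) n + d = 47; 47 mod 4 = 3  OK
(12) j=11, m=19, n=22; 1 of them equals 22  OK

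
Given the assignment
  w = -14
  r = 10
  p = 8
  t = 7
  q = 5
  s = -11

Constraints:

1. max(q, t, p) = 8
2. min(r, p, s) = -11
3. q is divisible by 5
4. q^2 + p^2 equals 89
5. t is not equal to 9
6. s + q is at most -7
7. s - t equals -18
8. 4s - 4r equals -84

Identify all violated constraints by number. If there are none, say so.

1. max(5, 7, 8) = 8  yes
2. min(10, 8, -11) = -11  yes
3. 5 / 5 = 1, so 5 divides 5  yes
4. q^2 + p^2 = 5^2 + 8^2 = 25 + 64 = 89  yes
5. t = 7, and 7 ≠ 9  yes
6. s + q = -11 + 5 = -6; -6 > -7, bound -7 not met  no
7. s - t = -11 - 7 = -18  yes
8. 4s - 4r = 4(-11) - 4(10) = -84  yes

No — constraint 6 is not satisfied.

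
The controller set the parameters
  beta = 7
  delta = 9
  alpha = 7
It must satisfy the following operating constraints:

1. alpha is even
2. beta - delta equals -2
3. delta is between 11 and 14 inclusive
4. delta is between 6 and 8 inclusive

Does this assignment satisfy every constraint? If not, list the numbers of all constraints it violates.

1. alpha = 7 is odd — fails.
2. beta - delta = 7 - 9 = -2 — holds.
3. delta = 9 is outside [11, 14] — fails.
4. delta = 9 is outside [6, 8] — fails.

Constraints 1, 3, and 4 are violated.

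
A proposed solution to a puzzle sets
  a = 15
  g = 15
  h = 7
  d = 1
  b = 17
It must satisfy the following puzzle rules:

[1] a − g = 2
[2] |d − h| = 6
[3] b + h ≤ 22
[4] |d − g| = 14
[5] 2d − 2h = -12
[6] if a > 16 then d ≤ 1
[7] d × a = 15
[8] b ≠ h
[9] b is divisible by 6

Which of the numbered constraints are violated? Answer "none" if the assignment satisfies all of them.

The assignment fails constraints 1, 3, 9.

[1] a − g = 15 − 15 = 0, not 2 — does not hold.
[2] |1 − 7| = 6 — holds.
[3] b + h = 17 + 7 = 24; 24 > 22, bound 22 not met — does not hold.
[4] |1 − 15| = 14 — holds.
[5] 2d − 2h = 2(1) − 2(7) = -12 — holds.
[6] a = 15, not > 16; antecedent false, conditional vacuously true — holds.
[7] d × a = 1 × 15 = 15 — holds.
[8] b = 17, h = 7; distinct — holds.
[9] 17 = 6×2 + 5, so 6 does not divide 17 — does not hold.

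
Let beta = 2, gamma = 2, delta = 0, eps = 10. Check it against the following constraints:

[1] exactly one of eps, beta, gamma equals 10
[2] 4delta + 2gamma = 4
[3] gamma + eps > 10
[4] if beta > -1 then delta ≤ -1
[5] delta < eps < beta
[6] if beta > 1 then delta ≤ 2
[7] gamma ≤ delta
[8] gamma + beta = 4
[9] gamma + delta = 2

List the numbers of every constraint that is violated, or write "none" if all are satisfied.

[1] eps=10, beta=2, gamma=2; 1 of them equals 10  holds
[2] 4delta + 2gamma = 4(0) + 2(2) = 4  holds
[3] gamma + eps = 2 + 10 = 12; 12 > 10  holds
[4] beta = 2 > -1, so we need delta ≤ -1; but delta = 0 > -1  fails
[5] values 0, 10, 2; eps = 10 is not < beta = 2  fails
[6] beta = 2 > 1, so we need delta ≤ 2; delta = 0 ≤ 2  holds
[7] gamma = 2, delta = 0; 2 > 0 (want ≤)  fails
[8] gamma + beta = 2 + 2 = 4  holds
[9] gamma + delta = 2 + 0 = 2  holds

Violated: 4, 5, and 7.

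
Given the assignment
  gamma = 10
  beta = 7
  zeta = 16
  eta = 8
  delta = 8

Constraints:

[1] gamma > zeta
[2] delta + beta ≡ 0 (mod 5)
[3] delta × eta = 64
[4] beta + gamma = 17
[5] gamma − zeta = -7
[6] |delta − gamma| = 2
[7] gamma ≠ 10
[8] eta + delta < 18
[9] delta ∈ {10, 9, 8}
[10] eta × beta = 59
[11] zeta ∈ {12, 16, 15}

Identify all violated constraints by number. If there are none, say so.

The assignment fails constraints 1, 5, 7, and 10.

[1] gamma = 10, zeta = 16; 10 ≤ 16 (want >) — fails.
[2] delta + beta = 15; 15 mod 5 = 0 — holds.
[3] delta × eta = 8 × 8 = 64 — holds.
[4] beta + gamma = 7 + 10 = 17 — holds.
[5] gamma − zeta = 10 − 16 = -6, not -7 — fails.
[6] |8 − 10| = 2 — holds.
[7] gamma = 10, but 10 is required to differ — fails.
[8] eta + delta = 8 + 8 = 16; 16 < 18 — holds.
[9] delta = 8 is in {10, 9, 8} — holds.
[10] eta × beta = 8 × 7 = 56, not 59 — fails.
[11] zeta = 16 is in {12, 16, 15} — holds.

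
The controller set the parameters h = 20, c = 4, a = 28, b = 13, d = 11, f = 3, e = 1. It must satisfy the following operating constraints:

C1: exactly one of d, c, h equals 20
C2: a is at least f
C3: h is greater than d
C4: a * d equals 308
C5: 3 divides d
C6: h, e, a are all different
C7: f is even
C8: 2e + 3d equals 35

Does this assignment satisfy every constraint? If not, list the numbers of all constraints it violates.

Constraints 5 and 7 do not hold.

C1: d=11, c=4, h=20; 1 of them equals 20 — holds.
C2: a = 28, f = 3; 28 ≥ 3 — holds.
C3: h = 20, d = 11; 20 > 11 — holds.
C4: a * d = 28 * 11 = 308 — holds.
C5: 11 = 3*3 + 2, so 3 does not divide 11 — does not hold.
C6: values 20, 1, 28 are pairwise distinct — holds.
C7: f = 3 is odd — does not hold.
C8: 2e + 3d = 2(1) + 3(11) = 35 — holds.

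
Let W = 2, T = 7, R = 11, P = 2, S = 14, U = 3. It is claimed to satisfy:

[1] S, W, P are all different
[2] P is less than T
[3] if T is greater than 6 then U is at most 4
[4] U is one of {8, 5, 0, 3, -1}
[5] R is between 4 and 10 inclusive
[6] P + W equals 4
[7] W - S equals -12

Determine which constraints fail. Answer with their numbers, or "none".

Constraints 1 and 5 do not hold.

[1] W = P = 2, not all different  FAIL
[2] P = 2, T = 7; 2 < 7  OK
[3] T = 7 > 6, so we need U ≤ 4; U = 3 ≤ 4  OK
[4] U = 3 is in {8, 5, 0, 3, -1}  OK
[5] R = 11 is outside [4, 10]  FAIL
[6] P + W = 2 + 2 = 4  OK
[7] W - S = 2 - 14 = -12  OK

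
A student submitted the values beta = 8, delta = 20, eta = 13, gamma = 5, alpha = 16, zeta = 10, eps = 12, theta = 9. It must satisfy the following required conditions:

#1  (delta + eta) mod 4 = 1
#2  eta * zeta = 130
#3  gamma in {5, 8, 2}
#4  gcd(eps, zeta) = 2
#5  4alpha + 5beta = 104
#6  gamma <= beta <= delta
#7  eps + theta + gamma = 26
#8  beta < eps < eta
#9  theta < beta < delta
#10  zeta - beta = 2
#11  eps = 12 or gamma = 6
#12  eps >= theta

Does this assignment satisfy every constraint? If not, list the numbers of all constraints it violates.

#1 delta + eta = 33; 33 mod 4 = 1 — satisfied.
#2 eta * zeta = 13 * 10 = 130 — satisfied.
#3 gamma = 5 is in {5, 8, 2} — satisfied.
#4 gcd(12, 10) = 2 — satisfied.
#5 4alpha + 5beta = 4(16) + 5(8) = 104 — satisfied.
#6 values 5 <= 8 <= 20 — satisfied.
#7 eps + theta + gamma = 12 + 9 + 5 = 26 — satisfied.
#8 values 8 < 12 < 13 — satisfied.
#9 values 9, 8, 20; theta = 9 is not < beta = 8 — violated.
#10 zeta - beta = 10 - 8 = 2 — satisfied.
#11 eps = 12 = 12 (first disjunct) — satisfied.
#12 eps = 12, theta = 9; 12 ≥ 9 — satisfied.

Constraint 9 does not hold.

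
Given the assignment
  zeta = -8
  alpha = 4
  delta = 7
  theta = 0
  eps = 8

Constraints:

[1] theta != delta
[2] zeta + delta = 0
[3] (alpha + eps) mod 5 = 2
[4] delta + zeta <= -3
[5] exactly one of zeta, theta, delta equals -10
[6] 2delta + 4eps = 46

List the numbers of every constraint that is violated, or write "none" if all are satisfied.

[1] theta = 0, delta = 7; distinct — holds.
[2] zeta + delta = -8 + 7 = -1, not 0 — does not hold.
[3] alpha + eps = 12; 12 mod 5 = 2 — holds.
[4] delta + zeta = 7 + (-8) = -1; -1 > -3, bound -3 not met — does not hold.
[5] zeta=-8, theta=0, delta=7; 0 of them equal -10, not exactly one — does not hold.
[6] 2delta + 4eps = 2(7) + 4(8) = 46 — holds.

Violated: 2, 4, and 5.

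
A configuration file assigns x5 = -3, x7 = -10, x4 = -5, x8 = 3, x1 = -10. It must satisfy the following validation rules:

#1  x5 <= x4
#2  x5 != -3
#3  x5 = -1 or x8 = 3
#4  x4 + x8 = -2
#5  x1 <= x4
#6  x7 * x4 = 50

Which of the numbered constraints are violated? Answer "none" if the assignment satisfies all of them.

#1 x5 = -3, x4 = -5; -3 > -5 (want ≤) — violated.
#2 x5 = -3, but -3 is required to differ — violated.
#3 x5 = -3 ≠ -1, but x8 = 3 = 3 (second disjunct) — satisfied.
#4 x4 + x8 = -5 + 3 = -2 — satisfied.
#5 x1 = -10, x4 = -5; -10 ≤ -5 — satisfied.
#6 x7 * x4 = -10 * (-5) = 50 — satisfied.

No — constraints 1, 2 are not satisfied.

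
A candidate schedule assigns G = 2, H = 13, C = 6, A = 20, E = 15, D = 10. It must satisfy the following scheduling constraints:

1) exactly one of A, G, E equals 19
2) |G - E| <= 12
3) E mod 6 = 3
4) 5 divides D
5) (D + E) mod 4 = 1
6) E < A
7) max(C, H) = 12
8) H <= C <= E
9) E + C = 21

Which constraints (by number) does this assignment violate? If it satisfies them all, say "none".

The assignment fails constraints 1, 2, 7, and 8.

1) A=20, G=2, E=15; 0 of them equal 19, not exactly one  ✗
2) |2 - 15| = 13; 13 > 12, exceeds bound 12  ✗
3) 15 mod 6 = 3  ✓
4) 10 / 5 = 2, so 5 divides 10  ✓
5) D + E = 25; 25 mod 4 = 1  ✓
6) E = 15, A = 20; 15 < 20  ✓
7) max(6, 13) = 13, not 12  ✗
8) values 13, 6, 15; H = 13 is not <= C = 6  ✗
9) E + C = 15 + 6 = 21  ✓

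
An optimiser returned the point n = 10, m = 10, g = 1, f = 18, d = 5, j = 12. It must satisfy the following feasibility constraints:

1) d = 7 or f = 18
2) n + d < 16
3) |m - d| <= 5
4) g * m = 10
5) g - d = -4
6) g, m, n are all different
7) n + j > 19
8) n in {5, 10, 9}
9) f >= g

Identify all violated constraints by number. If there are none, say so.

1) d = 5 ≠ 7, but f = 18 = 18 (second disjunct) — OK.
2) n + d = 10 + 5 = 15; 15 < 16 — OK.
3) |10 - 5| = 5; 5 ≤ 5 — OK.
4) g * m = 1 * 10 = 10 — OK.
5) g - d = 1 - 5 = -4 — OK.
6) m = n = 10, not all different — violated.
7) n + j = 10 + 12 = 22; 22 > 19 — OK.
8) n = 10 is in {5, 10, 9} — OK.
9) f = 18, g = 1; 18 ≥ 1 — OK.

Violated: 6.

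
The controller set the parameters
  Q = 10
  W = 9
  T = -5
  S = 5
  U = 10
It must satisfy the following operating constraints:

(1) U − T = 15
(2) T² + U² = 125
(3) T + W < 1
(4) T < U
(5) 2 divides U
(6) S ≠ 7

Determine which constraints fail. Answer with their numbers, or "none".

The assignment fails constraint 3.

(1) U − T = 10 − (-5) = 15  ✔
(2) T² + U² = (-5)² + 10² = 25 + 100 = 125  ✔
(3) T + W = -5 + 9 = 4; 4 ≥ 1, bound 1 not met  ✘
(4) T = -5, U = 10; -5 < 10  ✔
(5) 10 / 2 = 5, so 2 divides 10  ✔
(6) S = 5, and 5 ≠ 7  ✔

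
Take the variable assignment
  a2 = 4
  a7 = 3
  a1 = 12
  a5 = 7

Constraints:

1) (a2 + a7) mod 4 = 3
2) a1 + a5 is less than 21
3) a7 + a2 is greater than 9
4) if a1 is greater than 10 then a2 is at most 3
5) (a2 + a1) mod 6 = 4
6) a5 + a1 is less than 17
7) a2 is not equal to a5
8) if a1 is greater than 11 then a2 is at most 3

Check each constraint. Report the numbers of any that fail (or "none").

Violated: 3, 4, 6, and 8.

1) a2 + a7 = 7; 7 mod 4 = 3 — satisfied.
2) a1 + a5 = 12 + 7 = 19; 19 < 21 — satisfied.
3) a7 + a2 = 3 + 4 = 7; 7 ≤ 9, bound 9 not met — violated.
4) a1 = 12 > 10, so we need a2 ≤ 3; but a2 = 4 > 3 — violated.
5) a2 + a1 = 16; 16 mod 6 = 4 — satisfied.
6) a5 + a1 = 7 + 12 = 19; 19 ≥ 17, bound 17 not met — violated.
7) a2 = 4, a5 = 7; distinct — satisfied.
8) a1 = 12 > 11, so we need a2 ≤ 3; but a2 = 4 > 3 — violated.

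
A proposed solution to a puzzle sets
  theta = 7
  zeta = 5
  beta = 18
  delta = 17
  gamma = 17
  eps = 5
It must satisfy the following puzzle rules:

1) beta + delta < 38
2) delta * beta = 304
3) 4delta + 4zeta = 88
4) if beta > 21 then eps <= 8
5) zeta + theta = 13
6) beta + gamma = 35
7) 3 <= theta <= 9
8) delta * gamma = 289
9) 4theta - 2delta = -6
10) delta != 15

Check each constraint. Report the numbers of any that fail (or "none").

Violated: 2 and 5.

1) beta + delta = 18 + 17 = 35; 35 < 38  holds
2) delta * beta = 17 * 18 = 306, not 304  fails
3) 4delta + 4zeta = 4(17) + 4(5) = 88  holds
4) beta = 18, not > 21; antecedent false, conditional vacuously true  holds
5) zeta + theta = 5 + 7 = 12, not 13  fails
6) beta + gamma = 18 + 17 = 35  holds
7) theta = 7 lies in [3, 9]  holds
8) delta * gamma = 17 * 17 = 289  holds
9) 4theta - 2delta = 4(7) - 2(17) = -6  holds
10) delta = 17, and 17 ≠ 15  holds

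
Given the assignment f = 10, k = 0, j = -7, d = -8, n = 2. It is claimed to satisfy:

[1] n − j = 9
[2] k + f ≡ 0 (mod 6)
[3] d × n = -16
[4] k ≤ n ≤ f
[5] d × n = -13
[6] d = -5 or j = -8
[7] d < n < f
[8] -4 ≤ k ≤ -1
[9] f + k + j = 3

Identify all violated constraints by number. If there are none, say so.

Violated: 2, 5, 6, and 8.

[1] n − j = 2 − (-7) = 9  ✓
[2] k + f = 10; 10 mod 6 = 4, not 0  ✗
[3] d × n = -8 × 2 = -16  ✓
[4] values 0 ≤ 2 ≤ 10  ✓
[5] d × n = -8 × 2 = -16, not -13  ✗
[6] d = -8 ≠ -5 and j = -7 ≠ -8; both disjuncts false  ✗
[7] values -8 < 2 < 10  ✓
[8] k = 0 is outside [-4, -1]  ✗
[9] f + k + j = 10 + 0 + (-7) = 3  ✓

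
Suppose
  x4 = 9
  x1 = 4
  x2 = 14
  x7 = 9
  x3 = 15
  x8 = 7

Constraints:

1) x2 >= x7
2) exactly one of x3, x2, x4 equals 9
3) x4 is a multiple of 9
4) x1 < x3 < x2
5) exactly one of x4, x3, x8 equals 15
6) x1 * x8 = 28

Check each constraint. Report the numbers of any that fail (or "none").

Constraint 4 does not hold.

1) x2 = 14, x7 = 9; 14 ≥ 9 — satisfied.
2) x3=15, x2=14, x4=9; 1 of them equals 9 — satisfied.
3) 9 / 9 = 1, so 9 divides 9 — satisfied.
4) values 4, 15, 14; x3 = 15 is not < x2 = 14 — violated.
5) x4=9, x3=15, x8=7; 1 of them equals 15 — satisfied.
6) x1 * x8 = 4 * 7 = 28 — satisfied.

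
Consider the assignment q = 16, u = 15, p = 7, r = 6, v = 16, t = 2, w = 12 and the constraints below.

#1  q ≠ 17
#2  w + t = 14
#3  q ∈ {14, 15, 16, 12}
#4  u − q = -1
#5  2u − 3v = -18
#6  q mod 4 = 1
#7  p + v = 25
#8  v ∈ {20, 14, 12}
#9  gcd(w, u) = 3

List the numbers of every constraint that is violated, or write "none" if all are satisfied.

#1 q = 16, and 16 ≠ 17  holds
#2 w + t = 12 + 2 = 14  holds
#3 q = 16 is in {14, 15, 16, 12}  holds
#4 u − q = 15 − 16 = -1  holds
#5 2u − 3v = 2(15) − 3(16) = -18  holds
#6 16 mod 4 = 0, not 1  fails
#7 p + v = 7 + 16 = 23, not 25  fails
#8 v = 16 is not in {20, 14, 12}  fails
#9 gcd(12, 15) = 3  holds

Violated: 6, 7, and 8.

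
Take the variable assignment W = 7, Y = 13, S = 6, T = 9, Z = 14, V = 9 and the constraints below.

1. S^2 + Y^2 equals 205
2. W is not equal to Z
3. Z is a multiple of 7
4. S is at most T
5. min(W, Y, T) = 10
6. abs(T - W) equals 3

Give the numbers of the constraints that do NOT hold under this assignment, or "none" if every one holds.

Violated: 5, 6.

1. S^2 + Y^2 = 6^2 + 13^2 = 36 + 169 = 205 — satisfied.
2. W = 7, Z = 14; distinct — satisfied.
3. 14 / 7 = 2, so 7 divides 14 — satisfied.
4. S = 6, T = 9; 6 ≤ 9 — satisfied.
5. min(7, 13, 9) = 7, not 10 — violated.
6. abs(9 - 7) = 2, not 3 — violated.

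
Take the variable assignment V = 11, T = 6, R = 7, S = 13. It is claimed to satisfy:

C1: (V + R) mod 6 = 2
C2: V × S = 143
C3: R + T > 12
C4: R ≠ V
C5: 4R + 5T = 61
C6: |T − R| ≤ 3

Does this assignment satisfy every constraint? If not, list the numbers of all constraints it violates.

No — constraints 1 and 5 are not satisfied.

C1: V + R = 18; 18 mod 6 = 0, not 2  fails
C2: V × S = 11 × 13 = 143  holds
C3: R + T = 7 + 6 = 13; 13 > 12  holds
C4: R = 7, V = 11; distinct  holds
C5: 4R + 5T = 4(7) + 5(6) = 58, not 61  fails
C6: |6 − 7| = 1; 1 ≤ 3  holds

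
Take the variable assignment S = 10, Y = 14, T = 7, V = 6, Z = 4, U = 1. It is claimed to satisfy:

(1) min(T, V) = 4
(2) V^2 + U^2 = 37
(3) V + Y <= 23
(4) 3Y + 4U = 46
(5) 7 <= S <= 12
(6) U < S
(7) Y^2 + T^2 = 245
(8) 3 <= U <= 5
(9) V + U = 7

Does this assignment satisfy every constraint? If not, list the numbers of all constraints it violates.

(1) min(7, 6) = 6, not 4  no
(2) V^2 + U^2 = 6^2 + 1^2 = 36 + 1 = 37  yes
(3) V + Y = 6 + 14 = 20; 20 ≤ 23  yes
(4) 3Y + 4U = 3(14) + 4(1) = 46  yes
(5) S = 10 lies in [7, 12]  yes
(6) U = 1, S = 10; 1 < 10  yes
(7) Y^2 + T^2 = 14^2 + 7^2 = 196 + 49 = 245  yes
(8) U = 1 is outside [3, 5]  no
(9) V + U = 6 + 1 = 7  yes

Violated: 1 and 8.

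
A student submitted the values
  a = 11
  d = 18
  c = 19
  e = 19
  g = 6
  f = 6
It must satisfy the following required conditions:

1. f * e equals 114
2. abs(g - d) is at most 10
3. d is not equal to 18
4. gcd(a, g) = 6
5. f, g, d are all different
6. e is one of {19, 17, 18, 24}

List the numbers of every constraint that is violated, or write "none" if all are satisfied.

1. f * e = 6 * 19 = 114  holds
2. abs(6 - 18) = 12; 12 > 10, exceeds bound 10  fails
3. d = 18, but 18 is required to differ  fails
4. gcd(11, 6) = 1, not 6  fails
5. f = g = 6, not all different  fails
6. e = 19 is in {19, 17, 18, 24}  holds

No — constraints 2, 3, 4, and 5 are not satisfied.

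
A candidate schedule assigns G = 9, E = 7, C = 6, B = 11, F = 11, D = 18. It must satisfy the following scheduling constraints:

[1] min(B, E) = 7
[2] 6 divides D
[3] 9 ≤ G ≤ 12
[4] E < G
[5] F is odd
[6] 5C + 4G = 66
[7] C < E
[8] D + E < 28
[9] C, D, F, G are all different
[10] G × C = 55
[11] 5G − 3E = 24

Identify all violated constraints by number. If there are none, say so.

Constraint 10 does not hold.

[1] min(11, 7) = 7 — holds.
[2] 18 / 6 = 3, so 6 divides 18 — holds.
[3] G = 9 lies in [9, 12] — holds.
[4] E = 7, G = 9; 7 < 9 — holds.
[5] F = 11 is odd — holds.
[6] 5C + 4G = 5(6) + 4(9) = 66 — holds.
[7] C = 6, E = 7; 6 < 7 — holds.
[8] D + E = 18 + 7 = 25; 25 < 28 — holds.
[9] values 6, 18, 11, 9 are pairwise distinct — holds.
[10] G × C = 9 × 6 = 54, not 55 — does not hold.
[11] 5G − 3E = 5(9) − 3(7) = 24 — holds.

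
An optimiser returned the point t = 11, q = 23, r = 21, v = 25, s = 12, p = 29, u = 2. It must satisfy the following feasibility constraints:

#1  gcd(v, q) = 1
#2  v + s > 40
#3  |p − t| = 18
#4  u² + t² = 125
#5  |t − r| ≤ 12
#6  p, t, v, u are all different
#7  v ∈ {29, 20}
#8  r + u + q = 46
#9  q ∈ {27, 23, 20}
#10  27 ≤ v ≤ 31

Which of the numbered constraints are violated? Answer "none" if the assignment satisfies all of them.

#1 gcd(25, 23) = 1 — holds.
#2 v + s = 25 + 12 = 37; 37 ≤ 40, bound 40 not met — does not hold.
#3 |29 − 11| = 18 — holds.
#4 u² + t² = 2² + 11² = 4 + 121 = 125 — holds.
#5 |11 − 21| = 10; 10 ≤ 12 — holds.
#6 values 29, 11, 25, 2 are pairwise distinct — holds.
#7 v = 25 is not in {29, 20} — does not hold.
#8 r + u + q = 21 + 2 + 23 = 46 — holds.
#9 q = 23 is in {27, 23, 20} — holds.
#10 v = 25 is outside [27, 31] — does not hold.

Violated: 2, 7, and 10.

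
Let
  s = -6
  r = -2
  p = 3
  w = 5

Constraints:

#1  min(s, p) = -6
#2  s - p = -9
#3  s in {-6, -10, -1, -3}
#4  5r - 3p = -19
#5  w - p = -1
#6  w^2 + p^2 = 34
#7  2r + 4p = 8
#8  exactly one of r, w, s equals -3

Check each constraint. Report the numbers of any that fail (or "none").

No — constraints 5 and 8 are not satisfied.

#1 min(-6, 3) = -6 — satisfied.
#2 s - p = -6 - 3 = -9 — satisfied.
#3 s = -6 is in {-6, -10, -1, -3} — satisfied.
#4 5r - 3p = 5(-2) - 3(3) = -19 — satisfied.
#5 w - p = 5 - 3 = 2, not -1 — violated.
#6 w^2 + p^2 = 5^2 + 3^2 = 25 + 9 = 34 — satisfied.
#7 2r + 4p = 2(-2) + 4(3) = 8 — satisfied.
#8 r=-2, w=5, s=-6; 0 of them equal -3, not exactly one — violated.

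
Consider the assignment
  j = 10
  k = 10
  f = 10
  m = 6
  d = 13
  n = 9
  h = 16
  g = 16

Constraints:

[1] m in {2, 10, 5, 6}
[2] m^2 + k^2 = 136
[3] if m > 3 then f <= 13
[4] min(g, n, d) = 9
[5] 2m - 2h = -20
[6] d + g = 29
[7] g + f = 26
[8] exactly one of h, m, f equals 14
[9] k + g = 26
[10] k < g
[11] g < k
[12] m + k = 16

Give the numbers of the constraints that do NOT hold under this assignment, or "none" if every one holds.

[1] m = 6 is in {2, 10, 5, 6} — holds.
[2] m^2 + k^2 = 6^2 + 10^2 = 36 + 100 = 136 — holds.
[3] m = 6 > 3, so we need f ≤ 13; f = 10 ≤ 13 — holds.
[4] min(16, 9, 13) = 9 — holds.
[5] 2m - 2h = 2(6) - 2(16) = -20 — holds.
[6] d + g = 13 + 16 = 29 — holds.
[7] g + f = 16 + 10 = 26 — holds.
[8] h=16, m=6, f=10; 0 of them equal 14, not exactly one — does not hold.
[9] k + g = 10 + 16 = 26 — holds.
[10] k = 10, g = 16; 10 < 16 — holds.
[11] g = 16, k = 10; 16 ≥ 10 (want <) — does not hold.
[12] m + k = 6 + 10 = 16 — holds.

Violated: 8 and 11.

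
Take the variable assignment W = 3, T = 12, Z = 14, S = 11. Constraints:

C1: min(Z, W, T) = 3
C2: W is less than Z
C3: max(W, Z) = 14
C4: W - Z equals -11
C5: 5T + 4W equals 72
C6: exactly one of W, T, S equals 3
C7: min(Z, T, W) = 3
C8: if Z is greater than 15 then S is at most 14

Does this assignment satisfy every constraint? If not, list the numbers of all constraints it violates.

C1: min(14, 3, 12) = 3 — satisfied.
C2: W = 3, Z = 14; 3 < 14 — satisfied.
C3: max(3, 14) = 14 — satisfied.
C4: W - Z = 3 - 14 = -11 — satisfied.
C5: 5T + 4W = 5(12) + 4(3) = 72 — satisfied.
C6: W=3, T=12, S=11; 1 of them equals 3 — satisfied.
C7: min(14, 12, 3) = 3 — satisfied.
C8: Z = 14, not > 15; antecedent false, conditional vacuously true — satisfied.

All constraints are satisfied.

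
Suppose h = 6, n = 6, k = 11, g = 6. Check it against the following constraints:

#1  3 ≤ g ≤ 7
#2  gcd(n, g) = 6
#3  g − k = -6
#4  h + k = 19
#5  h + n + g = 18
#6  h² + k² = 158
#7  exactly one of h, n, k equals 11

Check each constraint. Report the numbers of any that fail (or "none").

Violated: 3, 4, 6.

#1 g = 6 lies in [3, 7]  holds
#2 gcd(6, 6) = 6  holds
#3 g − k = 6 − 11 = -5, not -6  fails
#4 h + k = 6 + 11 = 17, not 19  fails
#5 h + n + g = 6 + 6 + 6 = 18  holds
#6 h² + k² = 6² + 11² = 36 + 121 = 157, not 158  fails
#7 h=6, n=6, k=11; 1 of them equals 11  holds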